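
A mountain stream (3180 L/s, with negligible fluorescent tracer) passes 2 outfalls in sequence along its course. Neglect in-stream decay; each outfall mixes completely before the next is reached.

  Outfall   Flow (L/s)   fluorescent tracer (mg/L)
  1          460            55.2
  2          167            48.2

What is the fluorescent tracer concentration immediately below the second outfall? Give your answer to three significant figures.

8.78 mg/L

Below outfall 1: Q → 3640 L/s, C = (3180·0 + 460.0·55.20)/3640 = 6.976 mg/L.
Below outfall 2: Q → 3807 L/s, C = (3640·6.976 + 167.0·48.20)/3807 = 8.784 mg/L.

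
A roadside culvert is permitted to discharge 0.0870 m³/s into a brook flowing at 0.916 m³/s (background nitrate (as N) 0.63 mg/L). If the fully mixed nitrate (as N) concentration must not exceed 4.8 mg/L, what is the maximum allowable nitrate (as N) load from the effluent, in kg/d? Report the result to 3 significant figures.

366 kg/d

Mass balance at the limit: 0.9160·0.6300 + 0.08700·Cₑ = 1.003·4.8 → Cₑ = 48.70 mg/L.
Load = 0.08700 m³/s × 48.70 g/m³ × 86 400 s/d = 366.1 kg/d.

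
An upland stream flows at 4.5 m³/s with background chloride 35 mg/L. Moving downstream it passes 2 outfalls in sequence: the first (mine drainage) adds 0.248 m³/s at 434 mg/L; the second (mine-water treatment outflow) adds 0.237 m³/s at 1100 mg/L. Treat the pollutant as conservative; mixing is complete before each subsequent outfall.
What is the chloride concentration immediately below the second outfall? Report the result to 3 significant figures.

Outfall 1: combined Q = 4.748 m³/s; C = (4.500·35.00 + 0.2480·434.0)/4.748 = 55.84 mg/L.
Outfall 2: combined Q = 4.985 m³/s; C = (4.748·55.84 + 0.2370·1100)/4.985 = 105.5 mg/L.

105 mg/L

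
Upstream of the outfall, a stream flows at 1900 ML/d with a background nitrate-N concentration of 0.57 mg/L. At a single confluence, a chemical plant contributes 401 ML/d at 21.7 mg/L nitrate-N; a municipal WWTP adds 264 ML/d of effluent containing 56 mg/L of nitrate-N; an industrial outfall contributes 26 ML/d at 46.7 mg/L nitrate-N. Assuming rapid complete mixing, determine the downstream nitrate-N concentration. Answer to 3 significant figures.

9.95 mg/L

Mass balance: C = (1900·0.5700 + 401.0·21.70 + 264.0·56.00 + 26.00·46.70) / 2591 = 25780/2591 = 9.951 mg/L.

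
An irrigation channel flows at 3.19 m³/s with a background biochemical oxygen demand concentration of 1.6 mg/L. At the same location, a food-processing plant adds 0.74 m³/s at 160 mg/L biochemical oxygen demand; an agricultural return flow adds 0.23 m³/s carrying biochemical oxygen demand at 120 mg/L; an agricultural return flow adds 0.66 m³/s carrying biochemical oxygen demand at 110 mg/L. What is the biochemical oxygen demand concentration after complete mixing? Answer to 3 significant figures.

Flow-weighted average: C = (3.190·1.600 + 0.7400·160.0 + 0.2300·120.0 + 0.6600·110.0) / 4.820 = 223.7/4.820 = 46.41 mg/L.

46.4 mg/L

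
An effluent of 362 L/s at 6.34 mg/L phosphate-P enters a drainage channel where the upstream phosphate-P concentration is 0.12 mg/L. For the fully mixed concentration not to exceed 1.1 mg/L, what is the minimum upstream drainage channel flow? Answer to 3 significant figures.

Set C_mix = 1.1: (Q·0.1200 + 362.0·6.340) / (Q + 362.0) = 1.1
→ Q = 362.0·(6.340 − 1.1)/(1.1 − 0.1200) = 1936 L/s.

1940 L/s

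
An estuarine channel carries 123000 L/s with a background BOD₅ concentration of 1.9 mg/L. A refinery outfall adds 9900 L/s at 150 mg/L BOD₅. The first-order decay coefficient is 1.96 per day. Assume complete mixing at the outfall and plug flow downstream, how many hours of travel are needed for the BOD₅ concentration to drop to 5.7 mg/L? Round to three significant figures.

Flow-weighted average: C = (123000·1.900 + 9900·150.0) / 132900 = 1719000/132900 = 12.93 mg/L.
12.93·exp(−k·t) = 5.7 → t = ln(12.93/5.7)/k = 36110 s = 10.03 h.

10.0 h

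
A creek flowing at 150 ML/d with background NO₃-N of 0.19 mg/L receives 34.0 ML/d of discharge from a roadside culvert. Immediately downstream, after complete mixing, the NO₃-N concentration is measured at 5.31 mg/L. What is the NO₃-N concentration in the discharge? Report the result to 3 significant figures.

27.9 mg/L

Mass balance: 150.0·0.1900 + 34.00·Cₑ = 184.0·5.310
→ Cₑ = (184.0·5.310 − 150.0·0.1900) / 34.00 = 27.90 mg/L.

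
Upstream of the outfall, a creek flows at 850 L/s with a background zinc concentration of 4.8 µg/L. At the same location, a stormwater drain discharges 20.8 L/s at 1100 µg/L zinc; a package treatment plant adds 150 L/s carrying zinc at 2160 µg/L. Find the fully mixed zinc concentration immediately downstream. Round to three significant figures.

Flow-weighted average: C = (850.0·4.800 + 20.80·1100 + 150.0·2160) / 1021 = 351000/1021 = 343.8 µg/L.

344 µg/L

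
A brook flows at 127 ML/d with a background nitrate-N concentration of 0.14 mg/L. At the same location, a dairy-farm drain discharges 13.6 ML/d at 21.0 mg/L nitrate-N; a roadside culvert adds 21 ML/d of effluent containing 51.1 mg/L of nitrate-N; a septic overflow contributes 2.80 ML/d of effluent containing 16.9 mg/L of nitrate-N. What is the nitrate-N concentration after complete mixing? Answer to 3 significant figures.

8.66 mg/L

Flow-weighted average: C = (127.0·0.1400 + 13.60·21.00 + 21.00·51.10 + 2.800·16.90) / 164.4 = 1424/164.4 = 8.661 mg/L.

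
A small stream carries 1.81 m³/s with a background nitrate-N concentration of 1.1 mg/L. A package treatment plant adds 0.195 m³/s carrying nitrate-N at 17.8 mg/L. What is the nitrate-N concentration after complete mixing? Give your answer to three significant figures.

2.72 mg/L

Mixed concentration C = ΣQC/ΣQ = (1.810·1.100 + 0.1950·17.80) / 2.005 = 5.462/2.005 = 2.724 mg/L.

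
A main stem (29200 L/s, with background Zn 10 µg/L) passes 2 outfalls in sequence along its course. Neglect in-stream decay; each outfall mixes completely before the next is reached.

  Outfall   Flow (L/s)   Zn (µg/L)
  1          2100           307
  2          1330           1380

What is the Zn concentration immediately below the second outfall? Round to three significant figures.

85.0 µg/L

Outfall 1: combined Q = 31300 L/s; C = (29200·10.00 + 2100·307.0)/31300 = 29.93 µg/L.
Outfall 2: combined Q = 32630 L/s; C = (31300·29.93 + 1330·1380)/32630 = 84.96 µg/L.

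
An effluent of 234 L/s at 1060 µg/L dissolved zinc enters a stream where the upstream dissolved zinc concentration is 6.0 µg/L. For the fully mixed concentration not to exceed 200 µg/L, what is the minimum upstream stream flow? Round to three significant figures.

Set C_mix = 200: (Q·6.000 + 234.0·1060) / (Q + 234.0) = 200
→ Q = 234.0·(1060 − 200)/(200 − 6.000) = 1037 L/s.

1040 L/s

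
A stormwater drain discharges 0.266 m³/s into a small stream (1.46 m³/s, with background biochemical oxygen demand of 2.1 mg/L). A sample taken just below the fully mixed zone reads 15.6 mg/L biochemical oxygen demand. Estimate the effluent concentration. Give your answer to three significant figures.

Mass balance: 1.460·2.100 + 0.2660·Cₑ = 1.726·15.60
→ Cₑ = (1.726·15.60 − 1.460·2.100) / 0.2660 = 89.70 mg/L.

89.7 mg/L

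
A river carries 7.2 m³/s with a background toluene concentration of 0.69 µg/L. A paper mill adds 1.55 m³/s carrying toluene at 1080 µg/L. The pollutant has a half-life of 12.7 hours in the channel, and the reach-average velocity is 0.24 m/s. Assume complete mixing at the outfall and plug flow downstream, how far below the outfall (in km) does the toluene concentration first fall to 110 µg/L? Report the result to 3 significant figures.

Mass balance: C = (7.200·0.6900 + 1.550·1080) / 8.750 = 1679/8.750 = 191.9 µg/L.
Half-life 12.7 h → k = ln 2 / 12.7 = 0.05458 h⁻¹ = 1.310 d⁻¹.
Set 191.9·exp(−k·t) = 110 → t = ln(191.9/110)/k = 36700 s = 10.19 h.
Distance = v·t = 0.24·36700 = 8808 m = 8.808 km.

8.81 km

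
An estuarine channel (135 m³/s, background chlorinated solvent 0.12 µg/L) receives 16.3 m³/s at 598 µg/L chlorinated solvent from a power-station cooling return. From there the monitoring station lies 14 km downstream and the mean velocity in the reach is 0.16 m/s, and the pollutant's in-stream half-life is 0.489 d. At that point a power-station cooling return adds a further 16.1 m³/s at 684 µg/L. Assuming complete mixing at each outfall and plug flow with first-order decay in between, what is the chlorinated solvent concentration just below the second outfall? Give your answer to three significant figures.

After mixing, C = (135.0·0.1200 + 16.30·598.0) / 151.3 = 9764/151.3 = 64.53 µg/L; combined flow 151.3 m³/s.
Travel time t = 14·1000 / 0.16 = 87500 s = 24.31 h.
Half-life 0.489 d → k = ln 2 / 0.489 = 1.417 d⁻¹.
Decay over the reach: 64.53·exp(−kt) = 64.53·0.2380 = 15.36 µg/L.
Second outfall: C = (151.3·15.36 + 16.10·684.0)/167.4 = 79.67 µg/L.

79.7 µg/L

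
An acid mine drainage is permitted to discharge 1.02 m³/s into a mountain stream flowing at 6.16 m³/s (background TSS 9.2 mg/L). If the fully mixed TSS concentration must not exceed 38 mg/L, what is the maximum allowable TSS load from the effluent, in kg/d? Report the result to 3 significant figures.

18700 kg/d

Mass balance at the limit: 6.160·9.200 + 1.020·Cₑ = 7.180·38 → Cₑ = 211.9 mg/L.
Load = 1.020 m³/s × 211.9 g/m³ × 86 400 s/d = 18680 kg/d.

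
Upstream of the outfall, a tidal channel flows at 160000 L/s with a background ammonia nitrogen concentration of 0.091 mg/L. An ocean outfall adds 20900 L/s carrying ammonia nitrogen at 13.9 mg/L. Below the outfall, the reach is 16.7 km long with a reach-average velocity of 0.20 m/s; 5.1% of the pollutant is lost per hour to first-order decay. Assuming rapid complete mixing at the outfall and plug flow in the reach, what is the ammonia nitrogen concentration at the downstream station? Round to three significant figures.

After mixing, C = (160000·0.09100 + 20900·13.90) / 180900 = 305100/180900 = 1.686 mg/L.
Travel time t = 16.7·1000 / 0.20 = 83500 s = 23.19 h.
5.1%/h lost → k = −ln(1 − 0.051) = 0.05235 h⁻¹.
Applying C = C₀e^(−kt): 1.686 × 0.2970 = 0.5008 mg/L.

0.501 mg/L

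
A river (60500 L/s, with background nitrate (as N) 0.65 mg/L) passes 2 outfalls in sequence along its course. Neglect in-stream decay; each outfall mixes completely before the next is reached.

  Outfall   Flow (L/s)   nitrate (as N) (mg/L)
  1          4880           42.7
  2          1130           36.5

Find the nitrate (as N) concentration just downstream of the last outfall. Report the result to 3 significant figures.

4.34 mg/L

After outfall 1: Q = 60500 + 4880 = 65380 L/s; C = (60500·0.6500 + 4880·42.70)/65380 = 3.789 mg/L.
After outfall 2: Q = 65380 + 1130 = 66510 L/s; C = (65380·3.789 + 1130·36.50)/66510 = 4.344 mg/L.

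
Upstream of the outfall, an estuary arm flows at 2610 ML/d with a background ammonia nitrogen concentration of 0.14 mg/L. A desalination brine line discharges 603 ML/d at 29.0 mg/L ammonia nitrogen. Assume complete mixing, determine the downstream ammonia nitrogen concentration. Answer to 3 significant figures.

5.56 mg/L

Conservation of mass: C = (2610·0.1400 + 603.0·29.00) / 3213 = 17850/3213 = 5.556 mg/L.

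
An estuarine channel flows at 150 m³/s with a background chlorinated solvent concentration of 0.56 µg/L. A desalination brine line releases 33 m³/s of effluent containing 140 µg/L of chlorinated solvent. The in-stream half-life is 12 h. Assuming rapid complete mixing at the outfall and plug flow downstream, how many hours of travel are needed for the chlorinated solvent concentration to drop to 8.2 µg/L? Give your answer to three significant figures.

After mixing, C = (150.0·0.5600 + 33.00·140.0) / 183.0 = 4704/183.0 = 25.70 µg/L.
Half-life 12 h → k = ln 2 / 12 = 0.05776 h⁻¹ = 1.386 d⁻¹.
25.70·exp(−k·t) = 8.2 → t = ln(25.70/8.2)/k = 71210 s = 19.78 h.

19.8 h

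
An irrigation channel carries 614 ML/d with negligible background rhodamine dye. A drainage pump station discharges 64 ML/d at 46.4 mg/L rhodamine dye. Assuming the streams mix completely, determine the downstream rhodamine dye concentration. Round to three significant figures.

After mixing, C = (614.0·0 + 64.00·46.40) / 678.0 = 2970/678.0 = 4.380 mg/L.

4.38 mg/L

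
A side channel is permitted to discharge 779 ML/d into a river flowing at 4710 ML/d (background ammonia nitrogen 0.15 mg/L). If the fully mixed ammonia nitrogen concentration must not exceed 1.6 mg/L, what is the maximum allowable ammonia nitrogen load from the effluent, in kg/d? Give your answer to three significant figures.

Mass balance at the limit: 4710·0.1500 + 779.0·Cₑ = 5489·1.6 → Cₑ = 10.37 mg/L.
779.0 ML/d = 9.016 m³/s. Load = 9.016 m³/s × 10.37 g/m³ × 86 400 s/d = 8076 kg/d.

8080 kg/d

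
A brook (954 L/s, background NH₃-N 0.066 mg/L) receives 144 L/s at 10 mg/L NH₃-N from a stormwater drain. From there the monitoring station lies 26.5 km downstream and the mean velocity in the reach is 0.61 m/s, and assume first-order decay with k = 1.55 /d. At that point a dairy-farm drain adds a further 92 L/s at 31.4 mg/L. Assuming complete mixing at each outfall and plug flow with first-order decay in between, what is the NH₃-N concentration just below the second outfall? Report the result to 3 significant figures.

Flow-weighted average: C = (954.0·0.06600 + 144.0·10.00) / 1098 = 1503/1098 = 1.369 mg/L; combined flow 1098 L/s.
Travel time t = 26.5·1000 / 0.61 = 43440 s = 12.07 h.
After decay, C = 1.369 × e^(−kt) = 1.369 × 0.4587 = 0.6279 mg/L.
At the second outfall, C = (1098·0.6279 + 92.00·31.40) / (1098 + 92.00) = 3.007 mg/L.

3.01 mg/L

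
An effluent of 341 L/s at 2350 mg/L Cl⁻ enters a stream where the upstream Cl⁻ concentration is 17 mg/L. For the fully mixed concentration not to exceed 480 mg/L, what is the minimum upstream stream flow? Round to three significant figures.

1380 L/s

Set C_mix = 480: (Q·17.00 + 341.0·2350) / (Q + 341.0) = 480
→ Q = 341.0·(2350 − 480)/(480 − 17.00) = 1377 L/s.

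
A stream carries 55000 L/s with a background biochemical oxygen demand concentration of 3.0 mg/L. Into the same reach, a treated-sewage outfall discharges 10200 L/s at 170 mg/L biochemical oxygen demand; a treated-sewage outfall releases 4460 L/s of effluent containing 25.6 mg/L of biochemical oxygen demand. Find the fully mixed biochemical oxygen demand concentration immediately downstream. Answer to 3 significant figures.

Mixed concentration C = ΣQC/ΣQ = (55000·3.000 + 10200·170.0 + 4460·25.60) / 69660 = 2013000/69660 = 28.90 mg/L.

28.9 mg/L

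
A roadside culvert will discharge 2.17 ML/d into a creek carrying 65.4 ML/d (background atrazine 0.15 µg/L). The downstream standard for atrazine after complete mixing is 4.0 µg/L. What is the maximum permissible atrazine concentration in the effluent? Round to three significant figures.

120 µg/L

At the limit, (Qr·Cr + Qe·Cₑ)/(Qr + Qe) = 4.0:
Cₑ = (67.57·4.0 − 65.40·0.1500) / 2.170 = 120.0 µg/L.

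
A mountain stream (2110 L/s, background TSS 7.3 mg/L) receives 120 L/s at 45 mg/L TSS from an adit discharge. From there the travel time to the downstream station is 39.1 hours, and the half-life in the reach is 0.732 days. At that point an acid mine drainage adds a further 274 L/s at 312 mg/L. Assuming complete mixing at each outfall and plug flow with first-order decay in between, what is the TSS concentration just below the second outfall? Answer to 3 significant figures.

Mixed concentration C = ΣQC/ΣQ = (2110·7.300 + 120.0·45.00) / 2230 = 20800/2230 = 9.329 mg/L; combined flow 2230 L/s.
Half-life 0.732 d → k = ln 2 / 0.732 = 0.9469 d⁻¹.
Decay over the reach: 9.329·exp(−kt) = 9.329·0.2138 = 1.995 mg/L.
At the second outfall, C = (2230·1.995 + 274.0·312.0) / (2230 + 274.0) = 35.92 mg/L.

35.9 mg/L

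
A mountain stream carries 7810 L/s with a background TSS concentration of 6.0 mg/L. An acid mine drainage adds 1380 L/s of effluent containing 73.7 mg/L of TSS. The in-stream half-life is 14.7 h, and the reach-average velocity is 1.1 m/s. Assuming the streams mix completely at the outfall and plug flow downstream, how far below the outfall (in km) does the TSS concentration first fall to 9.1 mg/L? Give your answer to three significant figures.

48.3 km

Conservation of mass: C = (7810·6.000 + 1380·73.70) / 9190 = 148600/9190 = 16.17 mg/L.
Half-life 14.7 h → k = ln 2 / 14.7 = 0.04715 h⁻¹ = 1.132 d⁻¹.
Set 16.17·exp(−k·t) = 9.1 → t = ln(16.17/9.1)/k = 43870 s = 12.19 h.
Distance = v·t = 1.1·43870 = 48260 m = 48.26 km.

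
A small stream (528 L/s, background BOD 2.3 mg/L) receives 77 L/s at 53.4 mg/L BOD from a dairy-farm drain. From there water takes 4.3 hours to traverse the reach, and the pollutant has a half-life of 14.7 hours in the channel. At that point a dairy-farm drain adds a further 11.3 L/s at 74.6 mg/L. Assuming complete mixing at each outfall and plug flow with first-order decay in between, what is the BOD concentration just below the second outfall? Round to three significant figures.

8.42 mg/L

Mass balance: C = (528.0·2.300 + 77.00·53.40) / 605.0 = 5326/605.0 = 8.804 mg/L; combined flow 605.0 L/s.
Half-life 14.7 h → k = ln 2 / 14.7 = 0.04715 h⁻¹ = 1.132 d⁻¹.
First-order decay: C = 8.804·exp(−k·t) = 8.804·0.8165 = 7.188 mg/L.
Second outfall: C = (605.0·7.188 + 11.30·74.60)/616.3 = 8.424 mg/L.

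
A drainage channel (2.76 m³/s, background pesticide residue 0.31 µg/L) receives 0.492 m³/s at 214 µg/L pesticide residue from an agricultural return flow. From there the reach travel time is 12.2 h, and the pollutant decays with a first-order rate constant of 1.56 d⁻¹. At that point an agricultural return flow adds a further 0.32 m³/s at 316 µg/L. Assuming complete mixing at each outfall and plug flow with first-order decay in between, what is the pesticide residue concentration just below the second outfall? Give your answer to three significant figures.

41.8 µg/L

Mixed concentration C = ΣQC/ΣQ = (2.760·0.3100 + 0.4920·214.0) / 3.252 = 106.1/3.252 = 32.64 µg/L; combined flow 3.252 m³/s.
First-order decay: C = 32.64·exp(−k·t) = 32.64·0.4525 = 14.77 µg/L.
At the second outfall, C = (3.252·14.77 + 0.3200·316.0) / (3.252 + 0.3200) = 41.75 µg/L.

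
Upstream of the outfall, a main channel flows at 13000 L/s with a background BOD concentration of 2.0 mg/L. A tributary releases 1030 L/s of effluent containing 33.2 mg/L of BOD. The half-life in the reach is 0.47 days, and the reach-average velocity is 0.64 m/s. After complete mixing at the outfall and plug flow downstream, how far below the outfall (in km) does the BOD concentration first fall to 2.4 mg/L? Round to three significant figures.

Mixed concentration C = ΣQC/ΣQ = (13000·2.000 + 1030·33.20) / 14030 = 60200/14030 = 4.291 mg/L.
Half-life 0.47 d → k = ln 2 / 0.47 = 1.475 d⁻¹.
Set 4.291·exp(−k·t) = 2.4 → t = ln(4.291/2.4)/k = 34030 s = 9.454 h.
Distance = v·t = 0.64·34030 = 21780 m = 21.78 km.

21.8 km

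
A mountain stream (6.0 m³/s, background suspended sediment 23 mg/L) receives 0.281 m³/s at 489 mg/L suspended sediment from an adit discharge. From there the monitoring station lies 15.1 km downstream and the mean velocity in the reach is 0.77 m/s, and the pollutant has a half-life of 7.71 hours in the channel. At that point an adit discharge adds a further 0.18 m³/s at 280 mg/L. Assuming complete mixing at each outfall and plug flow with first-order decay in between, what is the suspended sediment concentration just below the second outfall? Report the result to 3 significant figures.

33.9 mg/L

Flow-weighted average: C = (6.000·23.00 + 0.2810·489.0) / 6.281 = 275.4/6.281 = 43.85 mg/L; combined flow 6.281 m³/s.
Travel time t = 15.1·1000 / 0.77 = 19610 s = 5.447 h.
Half-life 7.71 h → k = ln 2 / 7.71 = 0.08990 h⁻¹ = 2.158 d⁻¹.
First-order decay: C = 43.85·exp(−k·t) = 43.85·0.6128 = 26.87 mg/L.
Second outfall: C = (6.281·26.87 + 0.1800·280.0)/6.461 = 33.92 mg/L.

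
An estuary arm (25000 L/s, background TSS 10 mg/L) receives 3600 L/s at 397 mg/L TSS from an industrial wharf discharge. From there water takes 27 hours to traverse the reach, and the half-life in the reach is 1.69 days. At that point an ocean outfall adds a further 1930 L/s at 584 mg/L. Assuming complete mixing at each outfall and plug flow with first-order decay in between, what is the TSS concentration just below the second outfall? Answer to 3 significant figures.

71.6 mg/L

Flow-weighted average: C = (25000·10.00 + 3600·397.0) / 28600 = 1679000/28600 = 58.71 mg/L; combined flow 28600 L/s.
Half-life 1.69 d → k = ln 2 / 1.69 = 0.4101 d⁻¹.
Decay over the reach: 58.71·exp(−kt) = 58.71·0.6304 = 37.01 mg/L.
Second outfall: C = (28600·37.01 + 1930·584.0)/30530 = 71.59 mg/L.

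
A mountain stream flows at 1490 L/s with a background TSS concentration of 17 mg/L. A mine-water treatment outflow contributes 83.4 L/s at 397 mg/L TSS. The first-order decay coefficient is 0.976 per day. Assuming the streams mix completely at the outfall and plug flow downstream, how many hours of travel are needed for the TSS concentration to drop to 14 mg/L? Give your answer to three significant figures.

Conservation of mass: C = (1490·17.00 + 83.40·397.0) / 1573 = 58440/1573 = 37.14 mg/L.
37.14·exp(−k·t) = 14 → t = ln(37.14/14)/k = 86370 s = 23.99 h.

24.0 h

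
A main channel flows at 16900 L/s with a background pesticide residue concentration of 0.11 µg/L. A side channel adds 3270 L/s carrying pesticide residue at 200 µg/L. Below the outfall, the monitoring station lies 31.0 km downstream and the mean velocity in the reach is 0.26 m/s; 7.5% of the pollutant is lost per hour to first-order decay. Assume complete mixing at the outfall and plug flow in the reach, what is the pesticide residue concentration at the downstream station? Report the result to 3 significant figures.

2.46 µg/L

Flow-weighted average: C = (16900·0.1100 + 3270·200.0) / 20170 = 655900/20170 = 32.52 µg/L.
Travel time t = 31.0·1000 / 0.26 = 119200 s = 33.12 h.
7.5%/h lost → k = −ln(1 − 0.075) = 0.07796 h⁻¹.
Decay over the reach: 32.52·exp(−kt) = 32.52·0.07562 = 2.459 µg/L.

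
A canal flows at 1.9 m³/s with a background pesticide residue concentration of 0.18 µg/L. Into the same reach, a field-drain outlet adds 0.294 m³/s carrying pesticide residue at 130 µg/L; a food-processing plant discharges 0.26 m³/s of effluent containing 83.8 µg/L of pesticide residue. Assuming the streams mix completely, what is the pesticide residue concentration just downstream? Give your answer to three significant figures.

24.6 µg/L

Flow-weighted average: C = (1.900·0.1800 + 0.2940·130.0 + 0.2600·83.80) / 2.454 = 60.35/2.454 = 24.59 µg/L.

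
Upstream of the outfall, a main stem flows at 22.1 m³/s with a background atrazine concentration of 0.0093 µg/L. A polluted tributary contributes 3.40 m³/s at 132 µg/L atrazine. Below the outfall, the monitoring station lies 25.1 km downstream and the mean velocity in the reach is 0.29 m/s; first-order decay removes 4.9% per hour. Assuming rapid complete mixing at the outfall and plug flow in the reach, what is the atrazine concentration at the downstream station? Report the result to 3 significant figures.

5.26 µg/L

Flow-weighted average: C = (22.10·0.009300 + 3.400·132.0) / 25.50 = 449.0/25.50 = 17.61 µg/L.
Travel time t = 25.1·1000 / 0.29 = 86550 s = 24.04 h.
4.9%/h lost → k = −ln(1 − 0.049) = 0.05024 h⁻¹.
Applying C = C₀e^(−kt): 17.61 × 0.2988 = 5.262 µg/L.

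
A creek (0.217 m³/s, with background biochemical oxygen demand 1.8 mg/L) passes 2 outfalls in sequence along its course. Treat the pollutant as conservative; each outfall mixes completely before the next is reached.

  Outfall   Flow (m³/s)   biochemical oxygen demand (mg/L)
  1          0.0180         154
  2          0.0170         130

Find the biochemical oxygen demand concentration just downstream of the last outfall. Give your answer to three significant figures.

Outfall 1: combined Q = 0.2350 m³/s; C = (0.2170·1.800 + 0.01800·154.0)/0.2350 = 13.46 mg/L.
Outfall 2: combined Q = 0.2520 m³/s; C = (0.2350·13.46 + 0.01700·130.0)/0.2520 = 21.32 mg/L.

21.3 mg/L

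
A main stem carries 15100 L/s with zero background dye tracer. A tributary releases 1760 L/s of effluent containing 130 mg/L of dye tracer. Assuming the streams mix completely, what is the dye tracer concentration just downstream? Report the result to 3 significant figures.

13.6 mg/L

Mixed concentration C = ΣQC/ΣQ = (15100·0 + 1760·130.0) / 16860 = 228800/16860 = 13.57 mg/L.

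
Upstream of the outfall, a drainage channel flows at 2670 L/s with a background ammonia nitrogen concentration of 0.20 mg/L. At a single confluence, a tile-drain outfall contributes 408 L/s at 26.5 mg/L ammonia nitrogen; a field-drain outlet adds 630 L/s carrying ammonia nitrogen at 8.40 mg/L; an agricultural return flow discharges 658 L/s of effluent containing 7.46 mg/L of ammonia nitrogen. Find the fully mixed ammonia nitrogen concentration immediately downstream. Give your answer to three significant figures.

4.94 mg/L

After mixing, C = (2670·0.2000 + 408.0·26.50 + 630.0·8.400 + 658.0·7.460) / 4366 = 21550/4366 = 4.935 mg/L.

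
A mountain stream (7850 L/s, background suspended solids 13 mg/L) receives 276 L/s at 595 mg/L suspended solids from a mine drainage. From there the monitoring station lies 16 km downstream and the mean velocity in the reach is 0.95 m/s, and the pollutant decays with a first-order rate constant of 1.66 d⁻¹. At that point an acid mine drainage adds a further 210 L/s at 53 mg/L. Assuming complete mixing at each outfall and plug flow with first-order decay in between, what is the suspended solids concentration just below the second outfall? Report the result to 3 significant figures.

Flow-weighted average: C = (7850·13.00 + 276.0·595.0) / 8126 = 266300/8126 = 32.77 mg/L; combined flow 8126 L/s.
Travel time t = 16·1000 / 0.95 = 16840 s = 4.678 h.
Applying C = C₀e^(−kt): 32.77 × 0.7235 = 23.71 mg/L.
At the second outfall, C = (8126·23.71 + 210.0·53.00) / (8126 + 210.0) = 24.45 mg/L.

24.4 mg/L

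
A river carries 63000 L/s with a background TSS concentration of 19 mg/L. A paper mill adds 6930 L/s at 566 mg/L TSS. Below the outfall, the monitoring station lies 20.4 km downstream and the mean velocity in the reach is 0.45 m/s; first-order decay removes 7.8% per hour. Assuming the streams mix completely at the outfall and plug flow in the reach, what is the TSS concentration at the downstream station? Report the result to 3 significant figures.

Mass balance: C = (63000·19.00 + 6930·566.0) / 69930 = 5119000/69930 = 73.21 mg/L.
Travel time t = 20.4·1000 / 0.45 = 45330 s = 12.59 h.
7.8%/h lost → k = −ln(1 − 0.078) = 0.08121 h⁻¹.
Decay over the reach: 73.21·exp(−kt) = 73.21·0.3596 = 26.33 mg/L.

26.3 mg/L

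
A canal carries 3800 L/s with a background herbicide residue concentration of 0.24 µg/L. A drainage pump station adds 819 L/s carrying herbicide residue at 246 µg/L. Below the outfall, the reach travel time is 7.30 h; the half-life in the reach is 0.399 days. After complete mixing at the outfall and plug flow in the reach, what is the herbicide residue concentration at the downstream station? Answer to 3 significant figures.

25.8 µg/L

Mass balance: C = (3800·0.2400 + 819.0·246.0) / 4619 = 202400/4619 = 43.82 µg/L.
Half-life 0.399 d → k = ln 2 / 0.399 = 1.737 d⁻¹.
Applying C = C₀e^(−kt): 43.82 × 0.5895 = 25.83 µg/L.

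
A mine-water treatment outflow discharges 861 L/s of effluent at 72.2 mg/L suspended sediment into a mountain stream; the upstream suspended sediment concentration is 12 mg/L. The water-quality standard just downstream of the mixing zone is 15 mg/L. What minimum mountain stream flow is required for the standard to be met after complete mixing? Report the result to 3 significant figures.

16400 L/s

Set C_mix = 15: (Q·12.00 + 861.0·72.20) / (Q + 861.0) = 15
→ Q = 861.0·(72.20 − 15)/(15 − 12.00) = 16420 L/s.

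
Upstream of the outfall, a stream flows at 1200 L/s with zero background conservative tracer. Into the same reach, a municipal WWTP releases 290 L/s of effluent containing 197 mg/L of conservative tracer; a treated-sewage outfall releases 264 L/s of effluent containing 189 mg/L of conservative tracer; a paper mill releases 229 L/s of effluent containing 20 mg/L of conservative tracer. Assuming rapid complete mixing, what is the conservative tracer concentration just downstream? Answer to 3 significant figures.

Conservation of mass: C = (1200·0 + 290.0·197.0 + 264.0·189.0 + 229.0·20.00) / 1983 = 111600/1983 = 56.28 mg/L.

56.3 mg/L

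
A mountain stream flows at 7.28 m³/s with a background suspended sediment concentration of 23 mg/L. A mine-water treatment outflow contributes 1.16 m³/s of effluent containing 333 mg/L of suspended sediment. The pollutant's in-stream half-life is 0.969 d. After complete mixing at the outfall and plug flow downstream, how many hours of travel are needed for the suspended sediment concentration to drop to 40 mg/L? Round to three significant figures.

16.6 h

Mass balance: C = (7.280·23.00 + 1.160·333.0) / 8.440 = 553.7/8.440 = 65.61 mg/L.
Half-life 0.969 d → k = ln 2 / 0.969 = 0.7153 d⁻¹.
65.61·exp(−k·t) = 40 → t = ln(65.61/40)/k = 59760 s = 16.60 h.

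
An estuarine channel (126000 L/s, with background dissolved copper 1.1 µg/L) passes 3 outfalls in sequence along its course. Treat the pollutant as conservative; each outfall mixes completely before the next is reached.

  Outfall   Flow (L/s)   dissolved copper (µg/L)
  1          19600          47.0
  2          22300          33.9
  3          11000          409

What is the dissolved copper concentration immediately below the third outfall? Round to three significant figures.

Outfall 1: combined Q = 145600 L/s; C = (126000·1.100 + 19600·47.00)/145600 = 7.279 µg/L.
Outfall 2: combined Q = 167900 L/s; C = (145600·7.279 + 22300·33.90)/167900 = 10.81 µg/L.
Outfall 3: combined Q = 178900 L/s; C = (167900·10.81 + 11000·409.0)/178900 = 35.30 µg/L.

35.3 µg/L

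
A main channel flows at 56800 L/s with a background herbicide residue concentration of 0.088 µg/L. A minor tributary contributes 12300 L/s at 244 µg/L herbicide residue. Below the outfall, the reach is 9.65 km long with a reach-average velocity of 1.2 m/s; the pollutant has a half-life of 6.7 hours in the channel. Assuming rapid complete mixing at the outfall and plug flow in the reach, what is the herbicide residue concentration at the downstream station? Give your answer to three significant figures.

Mixed concentration C = ΣQC/ΣQ = (56800·0.08800 + 12300·244.0) / 69100 = 3006000/69100 = 43.51 µg/L.
Travel time t = 9.65·1000 / 1.2 = 8042 s = 2.234 h.
Half-life 6.7 h → k = ln 2 / 6.7 = 0.1035 h⁻¹ = 2.483 d⁻¹.
First-order decay: C = 43.51·exp(−k·t) = 43.51·0.7937 = 34.53 µg/L.

34.5 µg/L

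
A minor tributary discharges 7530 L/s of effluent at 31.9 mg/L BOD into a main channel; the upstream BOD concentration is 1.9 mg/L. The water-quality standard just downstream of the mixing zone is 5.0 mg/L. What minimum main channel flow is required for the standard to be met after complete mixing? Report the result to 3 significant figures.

Set C_mix = 5.0: (Q·1.900 + 7530·31.90) / (Q + 7530) = 5.0
→ Q = 7530·(31.90 − 5.0)/(5.0 − 1.900) = 65340 L/s.

65300 L/s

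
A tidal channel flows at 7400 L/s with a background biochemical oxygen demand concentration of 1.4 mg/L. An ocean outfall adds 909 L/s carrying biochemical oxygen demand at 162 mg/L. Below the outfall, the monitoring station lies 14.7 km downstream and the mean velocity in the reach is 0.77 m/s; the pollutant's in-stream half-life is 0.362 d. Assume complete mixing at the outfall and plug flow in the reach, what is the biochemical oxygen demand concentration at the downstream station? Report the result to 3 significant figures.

12.4 mg/L

After mixing, C = (7400·1.400 + 909.0·162.0) / 8309 = 157600/8309 = 18.97 mg/L.
Travel time t = 14.7·1000 / 0.77 = 19090 s = 5.303 h.
Half-life 0.362 d → k = ln 2 / 0.362 = 1.915 d⁻¹.
Applying C = C₀e^(−kt): 18.97 × 0.6550 = 12.43 mg/L.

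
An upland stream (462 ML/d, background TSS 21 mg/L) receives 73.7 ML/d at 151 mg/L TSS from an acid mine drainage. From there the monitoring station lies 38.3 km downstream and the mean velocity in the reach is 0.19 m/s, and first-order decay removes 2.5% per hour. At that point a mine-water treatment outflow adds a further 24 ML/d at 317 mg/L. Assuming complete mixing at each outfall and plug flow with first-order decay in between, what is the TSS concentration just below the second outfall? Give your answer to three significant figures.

Mass balance: C = (462.0·21.00 + 73.70·151.0) / 535.7 = 20830/535.7 = 38.89 mg/L; combined flow 535.7 ML/d.
Travel time t = 38.3·1000 / 0.19 = 201600 s = 55.99 h.
2.5%/h lost → k = −ln(1 − 0.025) = 0.02532 h⁻¹.
After decay, C = 38.89 × e^(−kt) = 38.89 × 0.2423 = 9.421 mg/L.
At the second outfall, C = (535.7·9.421 + 24.00·317.0) / (535.7 + 24.00) = 22.61 mg/L.

22.6 mg/L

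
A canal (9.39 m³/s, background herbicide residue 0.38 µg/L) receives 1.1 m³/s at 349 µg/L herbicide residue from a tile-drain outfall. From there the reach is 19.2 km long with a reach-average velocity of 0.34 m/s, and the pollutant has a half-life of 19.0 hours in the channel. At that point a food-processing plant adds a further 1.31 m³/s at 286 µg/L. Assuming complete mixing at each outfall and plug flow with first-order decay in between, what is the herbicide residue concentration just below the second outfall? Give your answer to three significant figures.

50.3 µg/L

Flow-weighted average: C = (9.390·0.3800 + 1.100·349.0) / 10.49 = 387.5/10.49 = 36.94 µg/L; combined flow 10.49 m³/s.
Travel time t = 19.2·1000 / 0.34 = 56470 s = 15.69 h.
Half-life 19.0 h → k = ln 2 / 19.0 = 0.03648 h⁻¹ = 0.8756 d⁻¹.
After decay, C = 36.94 × e^(−kt) = 36.94 × 0.5643 = 20.84 µg/L.
At the second outfall, C = (10.49·20.84 + 1.310·286.0) / (10.49 + 1.310) = 50.28 µg/L.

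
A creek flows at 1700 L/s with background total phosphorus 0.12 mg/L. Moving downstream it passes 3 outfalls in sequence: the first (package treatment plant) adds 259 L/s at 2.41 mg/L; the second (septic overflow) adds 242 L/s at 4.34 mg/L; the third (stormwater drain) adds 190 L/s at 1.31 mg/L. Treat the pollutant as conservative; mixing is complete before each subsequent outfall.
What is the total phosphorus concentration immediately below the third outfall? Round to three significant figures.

0.890 mg/L

Outfall 1: combined Q = 1959 L/s; C = (1700·0.1200 + 259.0·2.410)/1959 = 0.4228 mg/L.
Outfall 2: combined Q = 2201 L/s; C = (1959·0.4228 + 242.0·4.340)/2201 = 0.8535 mg/L.
Outfall 3: combined Q = 2391 L/s; C = (2201·0.8535 + 190.0·1.310)/2391 = 0.8897 mg/L.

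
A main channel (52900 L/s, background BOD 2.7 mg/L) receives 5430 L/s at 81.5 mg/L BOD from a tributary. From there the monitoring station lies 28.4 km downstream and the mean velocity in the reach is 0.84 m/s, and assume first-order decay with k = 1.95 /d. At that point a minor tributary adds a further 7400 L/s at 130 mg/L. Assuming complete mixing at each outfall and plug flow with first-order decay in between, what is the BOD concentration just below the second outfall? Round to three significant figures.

Conservation of mass: C = (52900·2.700 + 5430·81.50) / 58330 = 585400/58330 = 10.04 mg/L; combined flow 58330 L/s.
Travel time t = 28.4·1000 / 0.84 = 33810 s = 9.392 h.
First-order decay: C = 10.04·exp(−k·t) = 10.04·0.4662 = 4.679 mg/L.
Second outfall: C = (58330·4.679 + 7400·130.0)/65730 = 18.79 mg/L.

18.8 mg/L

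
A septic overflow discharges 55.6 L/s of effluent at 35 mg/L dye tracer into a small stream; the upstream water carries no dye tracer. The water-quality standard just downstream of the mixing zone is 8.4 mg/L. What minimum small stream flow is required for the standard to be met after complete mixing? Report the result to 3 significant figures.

176 L/s

Set C_mix = 8.4: (Q·0 + 55.60·35.00) / (Q + 55.60) = 8.4
→ Q = 55.60·(35.00 − 8.4)/(8.4 − 0) = 176.1 L/s.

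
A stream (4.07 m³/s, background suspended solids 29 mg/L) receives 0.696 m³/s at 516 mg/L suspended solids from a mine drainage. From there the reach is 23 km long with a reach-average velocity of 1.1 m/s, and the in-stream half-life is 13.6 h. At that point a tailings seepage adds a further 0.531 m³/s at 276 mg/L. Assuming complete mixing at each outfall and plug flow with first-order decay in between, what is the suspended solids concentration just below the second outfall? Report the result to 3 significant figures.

94.7 mg/L

Mixed concentration C = ΣQC/ΣQ = (4.070·29.00 + 0.6960·516.0) / 4.766 = 477.2/4.766 = 100.1 mg/L; combined flow 4.766 m³/s.
Travel time t = 23·1000 / 1.1 = 20910 s = 5.808 h.
Half-life 13.6 h → k = ln 2 / 13.6 = 0.05097 h⁻¹ = 1.223 d⁻¹.
Applying C = C₀e^(−kt): 100.1 × 0.7438 = 74.47 mg/L.
At the second outfall, C = (4.766·74.47 + 0.5310·276.0) / (4.766 + 0.5310) = 94.67 mg/L.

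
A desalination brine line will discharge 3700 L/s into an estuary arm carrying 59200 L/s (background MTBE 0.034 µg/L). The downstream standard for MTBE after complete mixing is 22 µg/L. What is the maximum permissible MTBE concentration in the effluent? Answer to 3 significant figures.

373 µg/L

At the limit, (Qr·Cr + Qe·Cₑ)/(Qr + Qe) = 22:
Cₑ = (62900·22 − 59200·0.03400) / 3700 = 373.5 µg/L.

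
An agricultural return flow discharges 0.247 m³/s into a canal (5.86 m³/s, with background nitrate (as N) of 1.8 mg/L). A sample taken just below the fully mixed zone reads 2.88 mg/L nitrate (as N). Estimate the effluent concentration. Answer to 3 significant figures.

28.5 mg/L

Mass balance: 5.860·1.800 + 0.2470·Cₑ = 6.107·2.880
→ Cₑ = (6.107·2.880 − 5.860·1.800) / 0.2470 = 28.50 mg/L.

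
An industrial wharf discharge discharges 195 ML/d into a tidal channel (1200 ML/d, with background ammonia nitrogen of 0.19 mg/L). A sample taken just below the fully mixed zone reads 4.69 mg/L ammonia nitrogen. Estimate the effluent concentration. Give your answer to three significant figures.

32.4 mg/L

Mass balance: 1200·0.1900 + 195.0·Cₑ = 1395·4.690
→ Cₑ = (1395·4.690 − 1200·0.1900) / 195.0 = 32.38 mg/L.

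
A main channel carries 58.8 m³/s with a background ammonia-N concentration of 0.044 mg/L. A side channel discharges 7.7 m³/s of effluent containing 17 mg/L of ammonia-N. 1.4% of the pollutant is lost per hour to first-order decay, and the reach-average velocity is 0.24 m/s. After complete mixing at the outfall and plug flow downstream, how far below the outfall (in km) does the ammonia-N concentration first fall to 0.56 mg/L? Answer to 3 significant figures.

Conservation of mass: C = (58.80·0.04400 + 7.700·17.00) / 66.50 = 133.5/66.50 = 2.007 mg/L.
1.4%/h lost → k = −ln(1 − 0.014) = 0.01410 h⁻¹.
Set 2.007·exp(−k·t) = 0.56 → t = ln(2.007/0.56)/k = 326000 s = 90.55 h.
Distance = v·t = 0.24·326000 = 78230 m = 78.23 km.

78.2 km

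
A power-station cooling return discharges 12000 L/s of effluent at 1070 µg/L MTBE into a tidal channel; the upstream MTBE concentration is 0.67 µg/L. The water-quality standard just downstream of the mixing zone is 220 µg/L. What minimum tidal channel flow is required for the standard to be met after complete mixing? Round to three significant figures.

46500 L/s

Set C_mix = 220: (Q·0.6700 + 12000·1070) / (Q + 12000) = 220
→ Q = 12000·(1070 − 220)/(220 − 0.6700) = 46510 L/s.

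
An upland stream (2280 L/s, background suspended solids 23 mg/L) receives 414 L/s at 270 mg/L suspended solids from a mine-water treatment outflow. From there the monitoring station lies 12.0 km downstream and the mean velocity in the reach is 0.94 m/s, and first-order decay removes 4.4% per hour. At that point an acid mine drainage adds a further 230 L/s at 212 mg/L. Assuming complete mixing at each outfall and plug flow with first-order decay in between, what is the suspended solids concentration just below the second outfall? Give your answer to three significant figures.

Flow-weighted average: C = (2280·23.00 + 414.0·270.0) / 2694 = 164200/2694 = 60.96 mg/L; combined flow 2694 L/s.
Travel time t = 12.0·1000 / 0.94 = 12770 s = 3.546 h.
4.4%/h lost → k = −ln(1 − 0.044) = 0.04500 h⁻¹.
Decay over the reach: 60.96·exp(−kt) = 60.96·0.8525 = 51.97 mg/L.
Second outfall: C = (2694·51.97 + 230.0·212.0)/2924 = 64.56 mg/L.

64.6 mg/L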